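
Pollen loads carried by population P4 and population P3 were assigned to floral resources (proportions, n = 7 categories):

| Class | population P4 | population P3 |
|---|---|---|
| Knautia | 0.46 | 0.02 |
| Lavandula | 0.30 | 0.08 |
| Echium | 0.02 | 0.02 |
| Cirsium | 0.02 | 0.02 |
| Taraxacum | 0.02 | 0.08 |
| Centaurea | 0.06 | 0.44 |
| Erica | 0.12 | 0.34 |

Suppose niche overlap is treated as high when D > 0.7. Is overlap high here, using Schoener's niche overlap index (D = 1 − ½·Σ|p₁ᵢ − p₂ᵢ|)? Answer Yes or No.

Σ|p₁ᵢ − p₂ᵢ| = 0.44 + 0.22 + 0.00 + 0.00 + 0.06 + 0.38 + 0.22 = 1.32
D = 1 − ½ × 1.32 = 1 − 0.660 = 0.3400
D = 0.3400 < 0.7 → No.

No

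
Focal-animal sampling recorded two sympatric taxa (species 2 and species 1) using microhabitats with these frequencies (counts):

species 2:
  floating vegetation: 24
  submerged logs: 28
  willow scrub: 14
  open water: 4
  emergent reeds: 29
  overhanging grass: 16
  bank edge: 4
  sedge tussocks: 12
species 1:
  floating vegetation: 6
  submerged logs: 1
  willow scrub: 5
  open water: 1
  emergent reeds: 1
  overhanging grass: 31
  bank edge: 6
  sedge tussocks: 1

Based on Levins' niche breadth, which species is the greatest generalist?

species 2

Proportions for species 2 (n=131): 24/131=0.1832, 28/131=0.2137, 14/131=0.1069, 4/131=0.0305, 29/131=0.2214, 16/131=0.1221, 4/131=0.0305, 12/131=0.0916
Proportions for species 1 (n=52): 6/52=0.1154, 1/52=0.0192, 5/52=0.0962, 1/52=0.0192, 1/52=0.0192, 31/52=0.5962, 6/52=0.1154, 1/52=0.0192
Σp_2ᵢ² = 0.1832² + 0.2137² + 0.1069² + 0.0305² + 0.2214² + 0.1221² + 0.0305² + 0.0916² = 0.033562 + 0.045668 + 0.011428 + 0.000930 + 0.049018 + 0.014908 + 0.000930 + 0.008391 = 0.164835
B_2 = 1 / 0.164835 = 6.0667
Σp_1ᵢ² = 0.1154² + 0.0192² + 0.0962² + 0.0192² + 0.0192² + 0.5962² + 0.1154² + 0.0192² = 0.013317 + 0.000369 + 0.009254 + 0.000369 + 0.000369 + 0.355454 + 0.013317 + 0.000369 = 0.392818
B_1 = 1 / 0.392818 = 2.5457
Highest B → broadest niche (most generalist): species 2 (B = 6.07).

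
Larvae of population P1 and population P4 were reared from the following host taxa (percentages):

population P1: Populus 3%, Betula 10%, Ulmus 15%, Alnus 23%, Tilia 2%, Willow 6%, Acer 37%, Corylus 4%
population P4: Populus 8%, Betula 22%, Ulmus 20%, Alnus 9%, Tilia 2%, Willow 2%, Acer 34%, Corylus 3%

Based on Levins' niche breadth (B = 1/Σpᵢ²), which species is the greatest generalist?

population P4

Convert percentages to proportions (divide by 100).
Σp_P1ᵢ² = 0.03² + 0.10² + 0.15² + 0.23² + 0.02² + 0.06² + 0.37² + 0.04² = 0.0009 + 0.0100 + 0.0225 + 0.0529 + 0.0004 + 0.0036 + 0.1369 + 0.0016 = 0.2288
B_P1 = 1 / 0.2288 = 4.3706
Σp_P4ᵢ² = 0.08² + 0.22² + 0.20² + 0.09² + 0.02² + 0.02² + 0.34² + 0.03² = 0.0064 + 0.0484 + 0.0400 + 0.0081 + 0.0004 + 0.0004 + 0.1156 + 0.0009 = 0.2202
B_P4 = 1 / 0.2202 = 4.5413
Highest B → broadest niche (most generalist): population P4 (B = 4.54).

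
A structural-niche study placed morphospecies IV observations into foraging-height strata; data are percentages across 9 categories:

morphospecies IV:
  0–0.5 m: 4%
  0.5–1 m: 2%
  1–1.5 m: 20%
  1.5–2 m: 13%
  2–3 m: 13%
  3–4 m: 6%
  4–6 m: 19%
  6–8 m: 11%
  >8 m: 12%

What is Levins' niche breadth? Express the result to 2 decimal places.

Convert percentages to proportions (divide by 100).
Σpᵢ² = 0.04² + 0.02² + 0.20² + 0.13² + 0.13² + 0.06² + 0.19² + 0.11² + 0.12² = 0.0016 + 0.0004 + 0.0400 + 0.0169 + 0.0169 + 0.0036 + 0.0361 + 0.0121 + 0.0144 = 0.1420
B = 1 / 0.1420 = 7.0423

7.04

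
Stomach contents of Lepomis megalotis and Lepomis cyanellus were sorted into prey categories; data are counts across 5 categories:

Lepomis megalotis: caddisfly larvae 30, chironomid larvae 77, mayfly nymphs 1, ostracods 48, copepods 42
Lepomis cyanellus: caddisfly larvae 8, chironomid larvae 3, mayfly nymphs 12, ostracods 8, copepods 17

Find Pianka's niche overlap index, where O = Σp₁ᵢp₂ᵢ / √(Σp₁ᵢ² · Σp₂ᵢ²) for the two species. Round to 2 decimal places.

Proportions for Lepomis megalotis (n=198): 30/198=0.1515, 77/198=0.3889, 1/198=0.0051, 48/198=0.2424, 42/198=0.2121
Proportions for Lepomis cyanellus (n=48): 8/48=0.1667, 3/48=0.0625, 12/48=0.2500, 8/48=0.1667, 17/48=0.3542
Σ p₁ᵢp₂ᵢ = 0.025255 + 0.024306 + 0.001275 + 0.040408 + 0.075126 = 0.166370
Σp_1ᵢ² = 0.1515² + 0.3889² + 0.0051² + 0.2424² + 0.2121² = 0.022952 + 0.151243 + 0.000026 + 0.058758 + 0.044986 = 0.277965
Σp_2ᵢ² = 0.1667² + 0.0625² + 0.2500² + 0.1667² + 0.3542² = 0.027789 + 0.003906 + 0.062500 + 0.027789 + 0.125458 = 0.247442
O = 0.166370 / √(0.277965 × 0.247442) = 0.166370 / 0.2622598 = 0.6344

0.63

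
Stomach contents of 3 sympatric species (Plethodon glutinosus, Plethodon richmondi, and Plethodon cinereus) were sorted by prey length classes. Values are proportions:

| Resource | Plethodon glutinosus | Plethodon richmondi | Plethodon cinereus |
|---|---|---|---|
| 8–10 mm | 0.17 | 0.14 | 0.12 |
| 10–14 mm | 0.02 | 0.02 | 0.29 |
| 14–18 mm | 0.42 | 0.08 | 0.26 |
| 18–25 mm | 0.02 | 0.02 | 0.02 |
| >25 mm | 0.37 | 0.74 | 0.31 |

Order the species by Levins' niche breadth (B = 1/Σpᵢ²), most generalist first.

Plethodon cinereus > Plethodon glutinosus > Plethodon richmondi

Σp_glutᵢ² = 0.17² + 0.02² + 0.42² + 0.02² + 0.37² = 0.0289 + 0.0004 + 0.1764 + 0.0004 + 0.1369 = 0.3430
B_glut = 1 / 0.3430 = 2.9155
Σp_richᵢ² = 0.14² + 0.02² + 0.08² + 0.02² + 0.74² = 0.0196 + 0.0004 + 0.0064 + 0.0004 + 0.5476 = 0.5744
B_rich = 1 / 0.5744 = 1.7409
Σp_cineᵢ² = 0.12² + 0.29² + 0.26² + 0.02² + 0.31² = 0.0144 + 0.0841 + 0.0676 + 0.0004 + 0.0961 = 0.2626
B_cine = 1 / 0.2626 = 3.8081
Ranking by B (broadest → narrowest): Plethodon cinereus (3.81) > Plethodon glutinosus (2.92) > Plethodon richmondi (1.74)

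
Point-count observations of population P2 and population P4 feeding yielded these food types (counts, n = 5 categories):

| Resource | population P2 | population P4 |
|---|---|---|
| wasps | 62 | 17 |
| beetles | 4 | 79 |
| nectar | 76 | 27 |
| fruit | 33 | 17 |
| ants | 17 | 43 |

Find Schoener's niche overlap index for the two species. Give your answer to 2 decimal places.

0.44

Proportions for population P2 (n=192): 62/192=0.3229, 4/192=0.0208, 76/192=0.3958, 33/192=0.1719, 17/192=0.0885
Proportions for population P4 (n=183): 17/183=0.0929, 79/183=0.4317, 27/183=0.1475, 17/183=0.0929, 43/183=0.2350
Σ|p₁ᵢ − p₂ᵢ| = 0.2300 + 0.4109 + 0.2483 + 0.0790 + 0.1465 = 1.1147
D = 1 − ½ × 1.1147 = 1 − 0.55735 = 0.44265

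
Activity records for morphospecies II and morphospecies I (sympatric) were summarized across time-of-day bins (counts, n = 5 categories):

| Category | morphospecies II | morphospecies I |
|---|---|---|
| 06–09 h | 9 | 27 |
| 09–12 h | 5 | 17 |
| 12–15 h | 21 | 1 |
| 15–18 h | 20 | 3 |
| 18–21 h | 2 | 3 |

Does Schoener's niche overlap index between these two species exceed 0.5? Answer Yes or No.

No

Proportions for morphospecies II (n=57): 9/57=0.1579, 5/57=0.0877, 21/57=0.3684, 20/57=0.3509, 2/57=0.0351
Proportions for morphospecies I (n=51): 27/51=0.5294, 17/51=0.3333, 1/51=0.0196, 3/51=0.0588, 3/51=0.0588
Σ|p₁ᵢ − p₂ᵢ| = 0.3715 + 0.2456 + 0.3488 + 0.2921 + 0.0237 = 1.2817
D = 1 − ½ × 1.2817 = 1 − 0.64085 = 0.35915
D = 0.35915 < 0.5 → No.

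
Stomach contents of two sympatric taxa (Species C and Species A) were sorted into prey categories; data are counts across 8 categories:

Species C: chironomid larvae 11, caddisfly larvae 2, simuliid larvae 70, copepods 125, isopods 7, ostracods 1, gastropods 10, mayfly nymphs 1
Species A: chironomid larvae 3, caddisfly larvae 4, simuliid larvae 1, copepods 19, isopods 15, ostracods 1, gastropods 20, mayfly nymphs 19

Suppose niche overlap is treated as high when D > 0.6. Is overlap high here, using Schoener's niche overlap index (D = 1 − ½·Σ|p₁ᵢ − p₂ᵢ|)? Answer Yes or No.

No

Proportions for Species C (n=227): 11/227=0.0485, 2/227=0.0088, 70/227=0.3084, 125/227=0.5507, 7/227=0.0308, 1/227=0.0044, 10/227=0.0441, 1/227=0.0044
Proportions for Species A (n=82): 3/82=0.0366, 4/82=0.0488, 1/82=0.0122, 19/82=0.2317, 15/82=0.1829, 1/82=0.0122, 20/82=0.2439, 19/82=0.2317
Σ|p₁ᵢ − p₂ᵢ| = 0.0119 + 0.0400 + 0.2962 + 0.3190 + 0.1521 + 0.0078 + 0.1998 + 0.2273 = 1.2541
D = 1 − ½ × 1.2541 = 1 − 0.62705 = 0.37295
D = 0.37295 < 0.6 → No.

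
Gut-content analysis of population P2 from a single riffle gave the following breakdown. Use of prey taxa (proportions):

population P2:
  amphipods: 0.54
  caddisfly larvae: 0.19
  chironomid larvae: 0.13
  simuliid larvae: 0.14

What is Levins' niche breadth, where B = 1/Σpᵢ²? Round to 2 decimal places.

Σpᵢ² = 0.54² + 0.19² + 0.13² + 0.14² = 0.2916 + 0.0361 + 0.0169 + 0.0196 = 0.3642
B = 1 / 0.3642 = 2.7457

2.75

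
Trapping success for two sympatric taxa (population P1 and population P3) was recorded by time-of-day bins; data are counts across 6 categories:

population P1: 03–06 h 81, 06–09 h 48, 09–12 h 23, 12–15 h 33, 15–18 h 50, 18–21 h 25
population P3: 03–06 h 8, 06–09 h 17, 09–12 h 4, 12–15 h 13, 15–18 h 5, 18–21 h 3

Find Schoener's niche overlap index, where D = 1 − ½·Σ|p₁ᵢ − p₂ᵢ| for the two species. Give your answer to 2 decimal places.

Proportions for population P1 (n=260): 81/260=0.3115, 48/260=0.1846, 23/260=0.0885, 33/260=0.1269, 50/260=0.1923, 25/260=0.0962
Proportions for population P3 (n=50): 8/50=0.1600, 17/50=0.3400, 4/50=0.0800, 13/50=0.2600, 5/50=0.1000, 3/50=0.0600
Σ|p₁ᵢ − p₂ᵢ| = 0.1515 + 0.1554 + 0.0085 + 0.1331 + 0.0923 + 0.0362 = 0.5770
D = 1 − ½ × 0.5770 = 1 − 0.28850 = 0.71150

0.71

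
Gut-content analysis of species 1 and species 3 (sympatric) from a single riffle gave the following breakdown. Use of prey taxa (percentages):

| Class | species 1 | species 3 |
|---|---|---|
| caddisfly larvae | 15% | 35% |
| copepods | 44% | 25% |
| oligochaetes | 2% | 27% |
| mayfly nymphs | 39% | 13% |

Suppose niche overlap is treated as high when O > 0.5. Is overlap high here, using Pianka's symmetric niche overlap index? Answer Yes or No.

Yes

Convert percentages to proportions (divide by 100).
Σ p₁ᵢp₂ᵢ = 0.0525 + 0.1100 + 0.0054 + 0.0507 = 0.2186
Σp_1ᵢ² = 0.15² + 0.44² + 0.02² + 0.39² = 0.0225 + 0.1936 + 0.0004 + 0.1521 = 0.3686
Σp_2ᵢ² = 0.35² + 0.25² + 0.27² + 0.13² = 0.1225 + 0.0625 + 0.0729 + 0.0169 = 0.2748
O = 0.2186 / √(0.3686 × 0.2748) = 0.2186 / 0.31826 = 0.6869
O = 0.6869 > 0.5 → Yes.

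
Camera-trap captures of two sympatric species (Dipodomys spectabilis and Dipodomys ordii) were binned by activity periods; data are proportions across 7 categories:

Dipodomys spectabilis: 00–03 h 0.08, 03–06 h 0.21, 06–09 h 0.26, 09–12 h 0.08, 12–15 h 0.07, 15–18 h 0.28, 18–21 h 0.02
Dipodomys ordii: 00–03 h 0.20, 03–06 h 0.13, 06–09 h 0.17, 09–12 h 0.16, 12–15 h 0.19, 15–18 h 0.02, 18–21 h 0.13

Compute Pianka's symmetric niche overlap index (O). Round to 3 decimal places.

0.658

Σ p₁ᵢp₂ᵢ = 0.0160 + 0.0273 + 0.0442 + 0.0128 + 0.0133 + 0.0056 + 0.0026 = 0.1218
Σp_1ᵢ² = 0.08² + 0.21² + 0.26² + 0.08² + 0.07² + 0.28² + 0.02² = 0.0064 + 0.0441 + 0.0676 + 0.0064 + 0.0049 + 0.0784 + 0.0004 = 0.2082
Σp_2ᵢ² = 0.20² + 0.13² + 0.17² + 0.16² + 0.19² + 0.02² + 0.13² = 0.0400 + 0.0169 + 0.0289 + 0.0256 + 0.0361 + 0.0004 + 0.0169 = 0.1648
O = 0.1218 / √(0.2082 × 0.1648) = 0.1218 / 0.185233 = 0.65755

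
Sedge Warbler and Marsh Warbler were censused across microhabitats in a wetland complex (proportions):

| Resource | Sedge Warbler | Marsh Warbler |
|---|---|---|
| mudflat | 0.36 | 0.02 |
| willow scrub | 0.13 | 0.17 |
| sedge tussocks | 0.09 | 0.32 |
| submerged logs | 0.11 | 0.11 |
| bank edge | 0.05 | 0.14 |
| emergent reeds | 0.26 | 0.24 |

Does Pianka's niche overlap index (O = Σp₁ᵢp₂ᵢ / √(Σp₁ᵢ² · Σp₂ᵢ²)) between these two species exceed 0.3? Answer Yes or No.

Yes

Σ p₁ᵢp₂ᵢ = 0.0072 + 0.0221 + 0.0288 + 0.0121 + 0.0070 + 0.0624 = 0.1396
Σp_1ᵢ² = 0.36² + 0.13² + 0.09² + 0.11² + 0.05² + 0.26² = 0.1296 + 0.0169 + 0.0081 + 0.0121 + 0.0025 + 0.0676 = 0.2368
Σp_2ᵢ² = 0.02² + 0.17² + 0.32² + 0.11² + 0.14² + 0.24² = 0.0004 + 0.0289 + 0.1024 + 0.0121 + 0.0196 + 0.0576 = 0.2210
O = 0.1396 / √(0.2368 × 0.2210) = 0.1396 / 0.22876 = 0.6102
O = 0.6102 > 0.3 → Yes.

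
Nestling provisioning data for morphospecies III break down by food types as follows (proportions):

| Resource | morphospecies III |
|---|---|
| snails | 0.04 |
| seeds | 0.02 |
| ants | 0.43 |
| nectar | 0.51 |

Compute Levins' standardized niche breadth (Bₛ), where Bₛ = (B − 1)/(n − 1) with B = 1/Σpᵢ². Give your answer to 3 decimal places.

Σpᵢ² = 0.04² + 0.02² + 0.43² + 0.51² = 0.0016 + 0.0004 + 0.1849 + 0.2601 = 0.4470
B = 1 / 0.4470 = 2.23714
Bₛ = (B − 1)/(n − 1) = (2.23714 − 1)/(4 − 1) = 1.23714/3 = 0.41238

0.412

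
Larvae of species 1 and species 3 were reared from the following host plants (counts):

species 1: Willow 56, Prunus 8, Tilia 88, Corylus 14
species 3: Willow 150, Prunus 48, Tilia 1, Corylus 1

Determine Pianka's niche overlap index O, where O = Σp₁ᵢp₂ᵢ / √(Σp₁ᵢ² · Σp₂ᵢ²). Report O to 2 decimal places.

Proportions for species 1 (n=166): 56/166=0.3373, 8/166=0.0482, 88/166=0.5301, 14/166=0.0843
Proportions for species 3 (n=200): 150/200=0.7500, 48/200=0.2400, 1/200=0.0050, 1/200=0.0050
Σ p₁ᵢp₂ᵢ = 0.252975 + 0.011568 + 0.002651 + 0.000422 = 0.267616
Σp_1ᵢ² = 0.3373² + 0.0482² + 0.5301² + 0.0843² = 0.113771 + 0.002323 + 0.281006 + 0.007106 = 0.404206
Σp_2ᵢ² = 0.7500² + 0.2400² + 0.0050² + 0.0050² = 0.562500 + 0.057600 + 0.000025 + 0.000025 = 0.620150
O = 0.267616 / √(0.404206 × 0.620150) = 0.267616 / 0.5006679 = 0.5345

0.53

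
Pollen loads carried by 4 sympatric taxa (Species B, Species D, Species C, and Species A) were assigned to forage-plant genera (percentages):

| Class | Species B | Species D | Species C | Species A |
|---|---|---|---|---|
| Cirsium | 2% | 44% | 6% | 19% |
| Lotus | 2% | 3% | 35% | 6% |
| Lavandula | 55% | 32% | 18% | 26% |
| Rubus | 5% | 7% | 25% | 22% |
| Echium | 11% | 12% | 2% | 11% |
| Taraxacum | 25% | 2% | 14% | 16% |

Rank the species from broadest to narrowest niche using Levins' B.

Species A > Species C > Species D > Species B

Convert percentages to proportions (divide by 100).
Σp_Bᵢ² = 0.02² + 0.02² + 0.55² + 0.05² + 0.11² + 0.25² = 0.0004 + 0.0004 + 0.3025 + 0.0025 + 0.0121 + 0.0625 = 0.3804
B_B = 1 / 0.3804 = 2.6288
Σp_Dᵢ² = 0.44² + 0.03² + 0.32² + 0.07² + 0.12² + 0.02² = 0.1936 + 0.0009 + 0.1024 + 0.0049 + 0.0144 + 0.0004 = 0.3166
B_D = 1 / 0.3166 = 3.1586
Σp_Cᵢ² = 0.06² + 0.35² + 0.18² + 0.25² + 0.02² + 0.14² = 0.0036 + 0.1225 + 0.0324 + 0.0625 + 0.0004 + 0.0196 = 0.2410
B_C = 1 / 0.2410 = 4.1494
Σp_Aᵢ² = 0.19² + 0.06² + 0.26² + 0.22² + 0.11² + 0.16² = 0.0361 + 0.0036 + 0.0676 + 0.0484 + 0.0121 + 0.0256 = 0.1934
B_A = 1 / 0.1934 = 5.1706
Ranking by B (broadest → narrowest): Species A (5.17) > Species C (4.15) > Species D (3.16) > Species B (2.63)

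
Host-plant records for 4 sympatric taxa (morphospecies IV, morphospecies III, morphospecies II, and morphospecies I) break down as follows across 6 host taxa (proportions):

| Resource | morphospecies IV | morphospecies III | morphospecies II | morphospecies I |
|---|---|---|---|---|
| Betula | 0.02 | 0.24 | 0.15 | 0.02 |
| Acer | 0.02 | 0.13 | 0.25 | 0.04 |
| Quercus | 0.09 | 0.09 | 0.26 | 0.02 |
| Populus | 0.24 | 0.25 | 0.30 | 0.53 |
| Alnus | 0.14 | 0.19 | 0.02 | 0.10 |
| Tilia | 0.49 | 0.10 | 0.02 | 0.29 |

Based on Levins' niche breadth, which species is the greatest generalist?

morphospecies III

Σp_IVᵢ² = 0.02² + 0.02² + 0.09² + 0.24² + 0.14² + 0.49² = 0.0004 + 0.0004 + 0.0081 + 0.0576 + 0.0196 + 0.2401 = 0.3262
B_IV = 1 / 0.3262 = 3.0656
Σp_IIIᵢ² = 0.24² + 0.13² + 0.09² + 0.25² + 0.19² + 0.10² = 0.0576 + 0.0169 + 0.0081 + 0.0625 + 0.0361 + 0.0100 = 0.1912
B_III = 1 / 0.1912 = 5.2301
Σp_IIᵢ² = 0.15² + 0.25² + 0.26² + 0.30² + 0.02² + 0.02² = 0.0225 + 0.0625 + 0.0676 + 0.0900 + 0.0004 + 0.0004 = 0.2434
B_II = 1 / 0.2434 = 4.1085
Σp_Iᵢ² = 0.02² + 0.04² + 0.02² + 0.53² + 0.10² + 0.29² = 0.0004 + 0.0016 + 0.0004 + 0.2809 + 0.0100 + 0.0841 = 0.3774
B_I = 1 / 0.3774 = 2.6497
Highest B → broadest niche (most generalist): morphospecies III (B = 5.23).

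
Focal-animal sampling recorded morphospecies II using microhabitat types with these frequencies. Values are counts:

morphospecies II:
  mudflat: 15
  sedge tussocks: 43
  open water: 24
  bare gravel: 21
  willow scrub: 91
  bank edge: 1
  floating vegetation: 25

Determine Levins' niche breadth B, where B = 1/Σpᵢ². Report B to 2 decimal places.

4.03

Proportions for morphospecies II (n=220): 15/220=0.0682, 43/220=0.1955, 24/220=0.1091, 21/220=0.0955, 91/220=0.4136, 1/220=0.0045, 25/220=0.1136
Σpᵢ² = 0.0682² + 0.1955² + 0.1091² + 0.0955² + 0.4136² + 0.0045² + 0.1136² = 0.004651 + 0.038220 + 0.011903 + 0.009120 + 0.171065 + 0.000020 + 0.012905 = 0.247884
B = 1 / 0.247884 = 4.0341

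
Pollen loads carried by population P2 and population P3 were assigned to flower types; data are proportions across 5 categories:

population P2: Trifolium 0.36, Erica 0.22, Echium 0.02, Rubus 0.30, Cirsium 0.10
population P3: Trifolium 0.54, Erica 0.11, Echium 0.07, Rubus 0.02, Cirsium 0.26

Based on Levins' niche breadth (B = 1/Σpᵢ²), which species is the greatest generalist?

Σp_P2ᵢ² = 0.36² + 0.22² + 0.02² + 0.30² + 0.10² = 0.1296 + 0.0484 + 0.0004 + 0.0900 + 0.0100 = 0.2784
B_P2 = 1 / 0.2784 = 3.5920
Σp_P3ᵢ² = 0.54² + 0.11² + 0.07² + 0.02² + 0.26² = 0.2916 + 0.0121 + 0.0049 + 0.0004 + 0.0676 = 0.3766
B_P3 = 1 / 0.3766 = 2.6553
Highest B → broadest niche (most generalist): population P2 (B = 3.59).

population P2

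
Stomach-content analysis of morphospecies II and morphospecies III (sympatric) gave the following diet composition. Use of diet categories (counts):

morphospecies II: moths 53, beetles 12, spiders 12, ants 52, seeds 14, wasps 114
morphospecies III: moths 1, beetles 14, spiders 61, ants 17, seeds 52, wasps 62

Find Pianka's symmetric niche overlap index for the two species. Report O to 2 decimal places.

Proportions for morphospecies II (n=257): 53/257=0.2062, 12/257=0.0467, 12/257=0.0467, 52/257=0.2023, 14/257=0.0545, 114/257=0.4436
Proportions for morphospecies III (n=207): 1/207=0.0048, 14/207=0.0676, 61/207=0.2947, 17/207=0.0821, 52/207=0.2512, 62/207=0.2995
Σ p₁ᵢp₂ᵢ = 0.000990 + 0.003157 + 0.013762 + 0.016609 + 0.013690 + 0.132858 = 0.181066
Σp_1ᵢ² = 0.2062² + 0.0467² + 0.0467² + 0.2023² + 0.0545² + 0.4436² = 0.042518 + 0.002181 + 0.002181 + 0.040925 + 0.002970 + 0.196781 = 0.287556
Σp_2ᵢ² = 0.0048² + 0.0676² + 0.2947² + 0.0821² + 0.2512² + 0.2995² = 0.000023 + 0.004570 + 0.086848 + 0.006740 + 0.063101 + 0.089700 = 0.250982
O = 0.181066 / √(0.287556 × 0.250982) = 0.181066 / 0.2686473 = 0.6740

0.67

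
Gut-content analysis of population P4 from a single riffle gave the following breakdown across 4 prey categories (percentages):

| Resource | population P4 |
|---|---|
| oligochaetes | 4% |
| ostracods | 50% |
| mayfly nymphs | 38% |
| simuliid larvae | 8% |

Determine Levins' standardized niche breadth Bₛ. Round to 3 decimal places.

0.495

Convert percentages to proportions (divide by 100).
Σpᵢ² = 0.04² + 0.50² + 0.38² + 0.08² = 0.0016 + 0.2500 + 0.1444 + 0.0064 = 0.4024
B = 1 / 0.4024 = 2.48509
Bₛ = (B − 1)/(n − 1) = (2.48509 − 1)/(4 − 1) = 1.48509/3 = 0.49503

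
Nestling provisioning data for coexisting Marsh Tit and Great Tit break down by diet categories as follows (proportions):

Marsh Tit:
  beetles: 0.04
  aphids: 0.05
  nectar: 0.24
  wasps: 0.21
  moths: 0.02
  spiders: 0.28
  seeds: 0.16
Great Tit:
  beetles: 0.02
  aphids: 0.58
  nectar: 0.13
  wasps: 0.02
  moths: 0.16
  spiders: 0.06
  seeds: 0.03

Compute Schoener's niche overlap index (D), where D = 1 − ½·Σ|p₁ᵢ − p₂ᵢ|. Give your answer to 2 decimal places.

Σ|p₁ᵢ − p₂ᵢ| = 0.02 + 0.53 + 0.11 + 0.19 + 0.14 + 0.22 + 0.13 = 1.34
D = 1 − ½ × 1.34 = 1 − 0.670 = 0.3300

0.33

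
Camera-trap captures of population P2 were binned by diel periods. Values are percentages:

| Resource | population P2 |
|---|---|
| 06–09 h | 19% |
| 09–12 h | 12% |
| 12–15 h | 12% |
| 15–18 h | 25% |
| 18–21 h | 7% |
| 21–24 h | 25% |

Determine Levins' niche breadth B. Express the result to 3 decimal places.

Convert percentages to proportions (divide by 100).
Σpᵢ² = 0.19² + 0.12² + 0.12² + 0.25² + 0.07² + 0.25² = 0.0361 + 0.0144 + 0.0144 + 0.0625 + 0.0049 + 0.0625 = 0.1948
B = 1 / 0.1948 = 5.13347

5.133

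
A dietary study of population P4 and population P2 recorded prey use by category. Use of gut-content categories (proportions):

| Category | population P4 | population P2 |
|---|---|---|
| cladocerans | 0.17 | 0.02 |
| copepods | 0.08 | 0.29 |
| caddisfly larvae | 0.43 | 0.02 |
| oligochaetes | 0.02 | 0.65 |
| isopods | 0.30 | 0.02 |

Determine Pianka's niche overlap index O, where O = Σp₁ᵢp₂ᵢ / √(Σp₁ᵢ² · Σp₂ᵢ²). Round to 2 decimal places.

0.14

Σ p₁ᵢp₂ᵢ = 0.0034 + 0.0232 + 0.0086 + 0.0130 + 0.0060 = 0.0542
Σp_1ᵢ² = 0.17² + 0.08² + 0.43² + 0.02² + 0.30² = 0.0289 + 0.0064 + 0.1849 + 0.0004 + 0.0900 = 0.3106
Σp_2ᵢ² = 0.02² + 0.29² + 0.02² + 0.65² + 0.02² = 0.0004 + 0.0841 + 0.0004 + 0.4225 + 0.0004 = 0.5078
O = 0.0542 / √(0.3106 × 0.5078) = 0.0542 / 0.39714 = 0.1365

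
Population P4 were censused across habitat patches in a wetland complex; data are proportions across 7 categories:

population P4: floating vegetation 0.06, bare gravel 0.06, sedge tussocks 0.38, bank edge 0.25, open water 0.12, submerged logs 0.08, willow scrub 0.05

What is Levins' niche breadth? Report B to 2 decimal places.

4.21

Σpᵢ² = 0.06² + 0.06² + 0.38² + 0.25² + 0.12² + 0.08² + 0.05² = 0.0036 + 0.0036 + 0.1444 + 0.0625 + 0.0144 + 0.0064 + 0.0025 = 0.2374
B = 1 / 0.2374 = 4.2123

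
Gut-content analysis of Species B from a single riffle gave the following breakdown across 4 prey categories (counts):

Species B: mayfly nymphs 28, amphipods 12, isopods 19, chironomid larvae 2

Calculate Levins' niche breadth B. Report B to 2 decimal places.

2.88

Proportions for Species B (n=61): 28/61=0.4590, 12/61=0.1967, 19/61=0.3115, 2/61=0.0328
Σpᵢ² = 0.4590² + 0.1967² + 0.3115² + 0.0328² = 0.210681 + 0.038691 + 0.097032 + 0.001076 = 0.347480
B = 1 / 0.347480 = 2.8779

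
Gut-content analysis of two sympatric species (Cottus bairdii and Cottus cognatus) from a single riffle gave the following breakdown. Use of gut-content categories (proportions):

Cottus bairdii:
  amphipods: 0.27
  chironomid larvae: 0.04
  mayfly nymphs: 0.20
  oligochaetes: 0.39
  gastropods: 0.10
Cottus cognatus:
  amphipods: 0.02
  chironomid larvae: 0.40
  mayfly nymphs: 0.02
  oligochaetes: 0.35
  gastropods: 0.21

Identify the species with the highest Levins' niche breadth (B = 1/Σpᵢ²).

Σp_bairᵢ² = 0.27² + 0.04² + 0.20² + 0.39² + 0.10² = 0.0729 + 0.0016 + 0.0400 + 0.1521 + 0.0100 = 0.2766
B_bair = 1 / 0.2766 = 3.6153
Σp_cognᵢ² = 0.02² + 0.40² + 0.02² + 0.35² + 0.21² = 0.0004 + 0.1600 + 0.0004 + 0.1225 + 0.0441 = 0.3274
B_cogn = 1 / 0.3274 = 3.0544
Highest B → broadest niche (most generalist): Cottus bairdii (B = 3.62).

Cottus bairdii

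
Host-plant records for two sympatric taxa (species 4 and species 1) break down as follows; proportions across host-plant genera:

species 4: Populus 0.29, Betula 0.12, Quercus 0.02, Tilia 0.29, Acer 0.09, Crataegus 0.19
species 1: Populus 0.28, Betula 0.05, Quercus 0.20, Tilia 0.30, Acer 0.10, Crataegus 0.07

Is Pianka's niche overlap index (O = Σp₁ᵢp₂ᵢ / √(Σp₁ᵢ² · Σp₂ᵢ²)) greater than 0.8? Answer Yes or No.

Yes

Σ p₁ᵢp₂ᵢ = 0.0812 + 0.0060 + 0.0040 + 0.0870 + 0.0090 + 0.0133 = 0.2005
Σp_1ᵢ² = 0.29² + 0.12² + 0.02² + 0.29² + 0.09² + 0.19² = 0.0841 + 0.0144 + 0.0004 + 0.0841 + 0.0081 + 0.0361 = 0.2272
Σp_2ᵢ² = 0.28² + 0.05² + 0.20² + 0.30² + 0.10² + 0.07² = 0.0784 + 0.0025 + 0.0400 + 0.0900 + 0.0100 + 0.0049 = 0.2258
O = 0.2005 / √(0.2272 × 0.2258) = 0.2005 / 0.22650 = 0.8852
O = 0.8852 > 0.8 → Yes.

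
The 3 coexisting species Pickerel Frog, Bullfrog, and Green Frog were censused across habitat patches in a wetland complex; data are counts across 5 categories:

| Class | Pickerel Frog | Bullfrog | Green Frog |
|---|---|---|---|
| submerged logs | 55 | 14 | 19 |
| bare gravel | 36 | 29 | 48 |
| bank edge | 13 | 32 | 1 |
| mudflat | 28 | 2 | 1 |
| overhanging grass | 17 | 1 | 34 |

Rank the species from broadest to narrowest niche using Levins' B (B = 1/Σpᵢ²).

Pickerel Frog > Bullfrog > Green Frog

Proportions for Pickerel Frog (n=149): 55/149=0.3691, 36/149=0.2416, 13/149=0.0872, 28/149=0.1879, 17/149=0.1141
Proportions for Bullfrog (n=78): 14/78=0.1795, 29/78=0.3718, 32/78=0.4103, 2/78=0.0256, 1/78=0.0128
Proportions for Green Frog (n=103): 19/103=0.1845, 48/103=0.4660, 1/103=0.0097, 1/103=0.0097, 34/103=0.3301
Σp_Pickᵢ² = 0.3691² + 0.2416² + 0.0872² + 0.1879² + 0.1141² = 0.136235 + 0.058371 + 0.007604 + 0.035306 + 0.013019 = 0.250535
B_Pick = 1 / 0.250535 = 3.9915
Σp_Bullᵢ² = 0.1795² + 0.3718² + 0.4103² + 0.0256² + 0.0128² = 0.032220 + 0.138235 + 0.168346 + 0.000655 + 0.000164 = 0.339620
B_Bull = 1 / 0.339620 = 2.9445
Σp_Greeᵢ² = 0.1845² + 0.4660² + 0.0097² + 0.0097² + 0.3301² = 0.034040 + 0.217156 + 0.000094 + 0.000094 + 0.108966 = 0.360350
B_Gree = 1 / 0.360350 = 2.7751
Ranking by B (broadest → narrowest): Pickerel Frog (3.99) > Bullfrog (2.94) > Green Frog (2.78)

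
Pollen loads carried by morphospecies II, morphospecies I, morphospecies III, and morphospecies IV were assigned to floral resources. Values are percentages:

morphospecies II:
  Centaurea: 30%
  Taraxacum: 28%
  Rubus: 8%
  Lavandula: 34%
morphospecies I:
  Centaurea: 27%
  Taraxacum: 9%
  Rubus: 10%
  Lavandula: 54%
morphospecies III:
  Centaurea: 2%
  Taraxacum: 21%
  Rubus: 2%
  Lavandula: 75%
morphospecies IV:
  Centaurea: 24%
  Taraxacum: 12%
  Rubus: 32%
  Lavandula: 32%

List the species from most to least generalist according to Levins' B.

morphospecies IV > morphospecies II > morphospecies I > morphospecies III

Convert percentages to proportions (divide by 100).
Σp_IIᵢ² = 0.30² + 0.28² + 0.08² + 0.34² = 0.0900 + 0.0784 + 0.0064 + 0.1156 = 0.2904
B_II = 1 / 0.2904 = 3.4435
Σp_Iᵢ² = 0.27² + 0.09² + 0.10² + 0.54² = 0.0729 + 0.0081 + 0.0100 + 0.2916 = 0.3826
B_I = 1 / 0.3826 = 2.6137
Σp_IIIᵢ² = 0.02² + 0.21² + 0.02² + 0.75² = 0.0004 + 0.0441 + 0.0004 + 0.5625 = 0.6074
B_III = 1 / 0.6074 = 1.6464
Σp_IVᵢ² = 0.24² + 0.12² + 0.32² + 0.32² = 0.0576 + 0.0144 + 0.1024 + 0.1024 = 0.2768
B_IV = 1 / 0.2768 = 3.6127
Ranking by B (broadest → narrowest): morphospecies IV (3.61) > morphospecies II (3.44) > morphospecies I (2.61) > morphospecies III (1.65)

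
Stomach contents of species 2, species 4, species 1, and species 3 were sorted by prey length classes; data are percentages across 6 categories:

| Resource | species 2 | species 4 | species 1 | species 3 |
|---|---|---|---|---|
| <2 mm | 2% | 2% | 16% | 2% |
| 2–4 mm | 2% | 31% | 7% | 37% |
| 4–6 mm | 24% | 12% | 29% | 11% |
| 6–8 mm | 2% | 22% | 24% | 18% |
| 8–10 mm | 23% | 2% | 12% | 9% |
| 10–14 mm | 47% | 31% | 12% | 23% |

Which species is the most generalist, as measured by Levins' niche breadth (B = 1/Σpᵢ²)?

Convert percentages to proportions (divide by 100).
Σp_2ᵢ² = 0.02² + 0.02² + 0.24² + 0.02² + 0.23² + 0.47² = 0.0004 + 0.0004 + 0.0576 + 0.0004 + 0.0529 + 0.2209 = 0.3326
B_2 = 1 / 0.3326 = 3.0066
Σp_4ᵢ² = 0.02² + 0.31² + 0.12² + 0.22² + 0.02² + 0.31² = 0.0004 + 0.0961 + 0.0144 + 0.0484 + 0.0004 + 0.0961 = 0.2558
B_4 = 1 / 0.2558 = 3.9093
Σp_1ᵢ² = 0.16² + 0.07² + 0.29² + 0.24² + 0.12² + 0.12² = 0.0256 + 0.0049 + 0.0841 + 0.0576 + 0.0144 + 0.0144 = 0.2010
B_1 = 1 / 0.2010 = 4.9751
Σp_3ᵢ² = 0.02² + 0.37² + 0.11² + 0.18² + 0.09² + 0.23² = 0.0004 + 0.1369 + 0.0121 + 0.0324 + 0.0081 + 0.0529 = 0.2428
B_3 = 1 / 0.2428 = 4.1186
Highest B → broadest niche (most generalist): species 1 (B = 4.98).

species 1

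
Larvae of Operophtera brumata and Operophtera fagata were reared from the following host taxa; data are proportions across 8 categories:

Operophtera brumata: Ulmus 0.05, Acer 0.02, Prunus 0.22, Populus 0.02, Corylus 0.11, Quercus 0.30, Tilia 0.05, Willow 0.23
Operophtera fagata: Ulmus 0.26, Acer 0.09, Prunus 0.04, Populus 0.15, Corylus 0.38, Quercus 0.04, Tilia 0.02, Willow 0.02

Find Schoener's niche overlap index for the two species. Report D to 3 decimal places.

Σ|p₁ᵢ − p₂ᵢ| = 0.21 + 0.07 + 0.18 + 0.13 + 0.27 + 0.26 + 0.03 + 0.21 = 1.36
D = 1 − ½ × 1.36 = 1 − 0.680 = 0.32000

0.320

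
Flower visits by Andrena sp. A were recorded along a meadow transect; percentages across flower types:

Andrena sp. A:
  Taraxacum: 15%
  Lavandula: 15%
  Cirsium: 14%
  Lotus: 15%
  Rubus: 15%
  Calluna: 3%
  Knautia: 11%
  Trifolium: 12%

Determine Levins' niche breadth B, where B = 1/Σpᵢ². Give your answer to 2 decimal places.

Convert percentages to proportions (divide by 100).
Σpᵢ² = 0.15² + 0.15² + 0.14² + 0.15² + 0.15² + 0.03² + 0.11² + 0.12² = 0.0225 + 0.0225 + 0.0196 + 0.0225 + 0.0225 + 0.0009 + 0.0121 + 0.0144 = 0.1370
B = 1 / 0.1370 = 7.2993

7.30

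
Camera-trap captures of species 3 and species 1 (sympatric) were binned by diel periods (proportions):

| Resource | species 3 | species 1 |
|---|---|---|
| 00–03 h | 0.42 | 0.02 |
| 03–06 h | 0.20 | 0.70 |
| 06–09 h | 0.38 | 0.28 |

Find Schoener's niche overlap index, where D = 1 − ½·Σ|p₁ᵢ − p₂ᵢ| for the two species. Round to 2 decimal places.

0.50

Σ|p₁ᵢ − p₂ᵢ| = 0.40 + 0.50 + 0.10 = 1.00
D = 1 − ½ × 1.00 = 1 − 0.500 = 0.5000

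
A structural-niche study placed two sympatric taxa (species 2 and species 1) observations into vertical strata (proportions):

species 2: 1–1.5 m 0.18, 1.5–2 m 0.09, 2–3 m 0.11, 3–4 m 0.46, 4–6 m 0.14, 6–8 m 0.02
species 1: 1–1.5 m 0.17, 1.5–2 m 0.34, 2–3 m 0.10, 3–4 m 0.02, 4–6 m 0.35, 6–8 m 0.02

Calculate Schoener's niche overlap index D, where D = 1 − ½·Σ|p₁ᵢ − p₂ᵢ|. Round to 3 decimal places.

Σ|p₁ᵢ − p₂ᵢ| = 0.01 + 0.25 + 0.01 + 0.44 + 0.21 + 0.00 = 0.92
D = 1 − ½ × 0.92 = 1 − 0.460 = 0.54000

0.540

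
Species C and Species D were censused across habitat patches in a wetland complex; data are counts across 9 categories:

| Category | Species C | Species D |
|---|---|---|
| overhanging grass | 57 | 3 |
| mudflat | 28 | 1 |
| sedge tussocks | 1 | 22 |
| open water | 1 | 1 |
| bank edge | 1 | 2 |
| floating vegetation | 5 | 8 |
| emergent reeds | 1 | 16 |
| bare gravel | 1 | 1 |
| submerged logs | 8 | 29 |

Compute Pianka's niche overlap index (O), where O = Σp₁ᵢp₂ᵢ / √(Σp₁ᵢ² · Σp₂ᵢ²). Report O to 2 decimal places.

0.20

Proportions for Species C (n=103): 57/103=0.5534, 28/103=0.2718, 1/103=0.0097, 1/103=0.0097, 1/103=0.0097, 5/103=0.0485, 1/103=0.0097, 1/103=0.0097, 8/103=0.0777
Proportions for Species D (n=83): 3/83=0.0361, 1/83=0.0120, 22/83=0.2651, 1/83=0.0120, 2/83=0.0241, 8/83=0.0964, 16/83=0.1928, 1/83=0.0120, 29/83=0.3494
Σ p₁ᵢp₂ᵢ = 0.019978 + 0.003262 + 0.002571 + 0.000116 + 0.000234 + 0.004675 + 0.001870 + 0.000116 + 0.027148 = 0.059970
Σp_1ᵢ² = 0.5534² + 0.2718² + 0.0097² + 0.0097² + 0.0097² + 0.0485² + 0.0097² + 0.0097² + 0.0777² = 0.306252 + 0.073875 + 0.000094 + 0.000094 + 0.000094 + 0.002352 + 0.000094 + 0.000094 + 0.006037 = 0.388986
Σp_2ᵢ² = 0.0361² + 0.0120² + 0.2651² + 0.0120² + 0.0241² + 0.0964² + 0.1928² + 0.0120² + 0.3494² = 0.001303 + 0.000144 + 0.070278 + 0.000144 + 0.000581 + 0.009293 + 0.037172 + 0.000144 + 0.122080 = 0.241139
O = 0.059970 / √(0.388986 × 0.241139) = 0.059970 / 0.3062674 = 0.1958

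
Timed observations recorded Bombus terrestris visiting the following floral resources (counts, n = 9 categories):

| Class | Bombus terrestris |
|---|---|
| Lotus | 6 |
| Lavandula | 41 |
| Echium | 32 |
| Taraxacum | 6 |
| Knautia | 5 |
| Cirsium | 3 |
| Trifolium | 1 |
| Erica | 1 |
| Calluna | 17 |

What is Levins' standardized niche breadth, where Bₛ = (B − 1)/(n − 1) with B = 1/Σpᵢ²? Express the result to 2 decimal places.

0.38

Proportions for Bombus terrestris (n=112): 6/112=0.0536, 41/112=0.3661, 32/112=0.2857, 6/112=0.0536, 5/112=0.0446, 3/112=0.0268, 1/112=0.0089, 1/112=0.0089, 17/112=0.1518
Σpᵢ² = 0.0536² + 0.3661² + 0.2857² + 0.0536² + 0.0446² + 0.0268² + 0.0089² + 0.0089² + 0.1518² = 0.002873 + 0.134029 + 0.081624 + 0.002873 + 0.001989 + 0.000718 + 0.000079 + 0.000079 + 0.023043 = 0.247307
B = 1 / 0.247307 = 4.0436
Bₛ = (B − 1)/(n − 1) = (4.0436 − 1)/(9 − 1) = 3.0436/8 = 0.3805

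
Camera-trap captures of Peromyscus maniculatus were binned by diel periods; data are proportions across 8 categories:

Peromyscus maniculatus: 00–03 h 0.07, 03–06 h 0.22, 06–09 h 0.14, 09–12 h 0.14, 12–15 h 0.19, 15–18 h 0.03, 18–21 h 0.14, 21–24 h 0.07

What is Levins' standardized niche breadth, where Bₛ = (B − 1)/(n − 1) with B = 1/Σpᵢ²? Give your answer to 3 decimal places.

Σpᵢ² = 0.07² + 0.22² + 0.14² + 0.14² + 0.19² + 0.03² + 0.14² + 0.07² = 0.0049 + 0.0484 + 0.0196 + 0.0196 + 0.0361 + 0.0009 + 0.0196 + 0.0049 = 0.1540
B = 1 / 0.1540 = 6.49351
Bₛ = (B − 1)/(n − 1) = (6.49351 − 1)/(8 − 1) = 5.49351/7 = 0.78479

0.785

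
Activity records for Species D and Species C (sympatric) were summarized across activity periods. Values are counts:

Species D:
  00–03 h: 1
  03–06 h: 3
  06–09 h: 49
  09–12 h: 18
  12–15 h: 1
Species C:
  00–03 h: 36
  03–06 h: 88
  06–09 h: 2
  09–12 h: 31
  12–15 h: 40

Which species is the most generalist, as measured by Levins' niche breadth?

Species C

Proportions for Species D (n=72): 1/72=0.0139, 3/72=0.0417, 49/72=0.6806, 18/72=0.2500, 1/72=0.0139
Proportions for Species C (n=197): 36/197=0.1827, 88/197=0.4467, 2/197=0.0102, 31/197=0.1574, 40/197=0.2030
Σp_Dᵢ² = 0.0139² + 0.0417² + 0.6806² + 0.2500² + 0.0139² = 0.000193 + 0.001739 + 0.463216 + 0.062500 + 0.000193 = 0.527841
B_D = 1 / 0.527841 = 1.8945
Σp_Cᵢ² = 0.1827² + 0.4467² + 0.0102² + 0.1574² + 0.2030² = 0.033379 + 0.199541 + 0.000104 + 0.024775 + 0.041209 = 0.299008
B_C = 1 / 0.299008 = 3.3444
Highest B → broadest niche (most generalist): Species C (B = 3.34).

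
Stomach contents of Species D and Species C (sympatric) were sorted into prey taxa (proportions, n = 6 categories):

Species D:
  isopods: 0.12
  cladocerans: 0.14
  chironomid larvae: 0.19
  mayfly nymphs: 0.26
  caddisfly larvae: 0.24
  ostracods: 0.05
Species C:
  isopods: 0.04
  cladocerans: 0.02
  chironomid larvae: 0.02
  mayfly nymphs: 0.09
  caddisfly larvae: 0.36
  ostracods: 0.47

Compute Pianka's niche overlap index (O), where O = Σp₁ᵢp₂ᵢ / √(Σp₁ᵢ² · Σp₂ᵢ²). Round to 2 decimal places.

Σ p₁ᵢp₂ᵢ = 0.0048 + 0.0028 + 0.0038 + 0.0234 + 0.0864 + 0.0235 = 0.1447
Σp_1ᵢ² = 0.12² + 0.14² + 0.19² + 0.26² + 0.24² + 0.05² = 0.0144 + 0.0196 + 0.0361 + 0.0676 + 0.0576 + 0.0025 = 0.1978
Σp_2ᵢ² = 0.04² + 0.02² + 0.02² + 0.09² + 0.36² + 0.47² = 0.0016 + 0.0004 + 0.0004 + 0.0081 + 0.1296 + 0.2209 = 0.3610
O = 0.1447 / √(0.1978 × 0.3610) = 0.1447 / 0.26722 = 0.5415

0.54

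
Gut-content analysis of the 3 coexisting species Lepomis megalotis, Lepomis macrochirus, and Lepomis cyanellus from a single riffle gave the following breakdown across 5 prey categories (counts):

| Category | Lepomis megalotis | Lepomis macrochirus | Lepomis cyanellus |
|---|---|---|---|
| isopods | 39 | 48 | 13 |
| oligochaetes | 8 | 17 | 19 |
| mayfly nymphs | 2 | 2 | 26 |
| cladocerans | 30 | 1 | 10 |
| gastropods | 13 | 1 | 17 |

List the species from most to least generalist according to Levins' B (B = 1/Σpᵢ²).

Lepomis cyanellus > Lepomis megalotis > Lepomis macrochirus

Proportions for Lepomis megalotis (n=92): 39/92=0.4239, 8/92=0.0870, 2/92=0.0217, 30/92=0.3261, 13/92=0.1413
Proportions for Lepomis macrochirus (n=69): 48/69=0.6957, 17/69=0.2464, 2/69=0.0290, 1/69=0.0145, 1/69=0.0145
Proportions for Lepomis cyanellus (n=85): 13/85=0.1529, 19/85=0.2235, 26/85=0.3059, 10/85=0.1176, 17/85=0.2000
Σp_megaᵢ² = 0.4239² + 0.0870² + 0.0217² + 0.3261² + 0.1413² = 0.179691 + 0.007569 + 0.000471 + 0.106341 + 0.019966 = 0.314038
B_mega = 1 / 0.314038 = 3.1843
Σp_macrᵢ² = 0.6957² + 0.2464² + 0.0290² + 0.0145² + 0.0145² = 0.483998 + 0.060713 + 0.000841 + 0.000210 + 0.000210 = 0.545972
B_macr = 1 / 0.545972 = 1.8316
Σp_cyanᵢ² = 0.1529² + 0.2235² + 0.3059² + 0.1176² + 0.2000² = 0.023378 + 0.049952 + 0.093575 + 0.013830 + 0.040000 = 0.220735
B_cyan = 1 / 0.220735 = 4.5303
Ranking by B (broadest → narrowest): Lepomis cyanellus (4.53) > Lepomis megalotis (3.18) > Lepomis macrochirus (1.83)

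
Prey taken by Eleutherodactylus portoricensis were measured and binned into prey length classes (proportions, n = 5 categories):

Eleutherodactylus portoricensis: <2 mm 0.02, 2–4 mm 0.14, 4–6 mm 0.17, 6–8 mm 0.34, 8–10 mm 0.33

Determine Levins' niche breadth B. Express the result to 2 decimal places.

3.66

Σpᵢ² = 0.02² + 0.14² + 0.17² + 0.34² + 0.33² = 0.0004 + 0.0196 + 0.0289 + 0.1156 + 0.1089 = 0.2734
B = 1 / 0.2734 = 3.6576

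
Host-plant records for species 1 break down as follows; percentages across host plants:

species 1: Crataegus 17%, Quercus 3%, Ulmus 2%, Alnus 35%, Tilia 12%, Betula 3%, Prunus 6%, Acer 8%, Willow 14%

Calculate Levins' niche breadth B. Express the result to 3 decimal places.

Convert percentages to proportions (divide by 100).
Σpᵢ² = 0.17² + 0.03² + 0.02² + 0.35² + 0.12² + 0.03² + 0.06² + 0.08² + 0.14² = 0.0289 + 0.0009 + 0.0004 + 0.1225 + 0.0144 + 0.0009 + 0.0036 + 0.0064 + 0.0196 = 0.1976
B = 1 / 0.1976 = 5.06073

5.061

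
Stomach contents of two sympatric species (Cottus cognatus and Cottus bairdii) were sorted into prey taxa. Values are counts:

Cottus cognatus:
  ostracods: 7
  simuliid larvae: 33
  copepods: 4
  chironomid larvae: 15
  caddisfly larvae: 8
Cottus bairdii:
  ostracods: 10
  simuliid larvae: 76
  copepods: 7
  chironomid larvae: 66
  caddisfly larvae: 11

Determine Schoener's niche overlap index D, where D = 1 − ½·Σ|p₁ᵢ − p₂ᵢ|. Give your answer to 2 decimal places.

0.84

Proportions for Cottus cognatus (n=67): 7/67=0.1045, 33/67=0.4925, 4/67=0.0597, 15/67=0.2239, 8/67=0.1194
Proportions for Cottus bairdii (n=170): 10/170=0.0588, 76/170=0.4471, 7/170=0.0412, 66/170=0.3882, 11/170=0.0647
Σ|p₁ᵢ − p₂ᵢ| = 0.0457 + 0.0454 + 0.0185 + 0.1643 + 0.0547 = 0.3286
D = 1 − ½ × 0.3286 = 1 − 0.16430 = 0.83570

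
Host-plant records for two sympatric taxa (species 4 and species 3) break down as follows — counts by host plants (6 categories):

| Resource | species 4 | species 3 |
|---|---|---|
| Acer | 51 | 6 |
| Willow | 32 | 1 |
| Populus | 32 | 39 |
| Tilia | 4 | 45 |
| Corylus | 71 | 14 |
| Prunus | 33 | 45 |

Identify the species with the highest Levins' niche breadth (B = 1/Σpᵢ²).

species 4

Proportions for species 4 (n=223): 51/223=0.2287, 32/223=0.1435, 32/223=0.1435, 4/223=0.0179, 71/223=0.3184, 33/223=0.1480
Proportions for species 3 (n=150): 6/150=0.0400, 1/150=0.0067, 39/150=0.2600, 45/150=0.3000, 14/150=0.0933, 45/150=0.3000
Σp_4ᵢ² = 0.2287² + 0.1435² + 0.1435² + 0.0179² + 0.3184² + 0.1480² = 0.052304 + 0.020592 + 0.020592 + 0.000320 + 0.101379 + 0.021904 = 0.217091
B_4 = 1 / 0.217091 = 4.6064
Σp_3ᵢ² = 0.0400² + 0.0067² + 0.2600² + 0.3000² + 0.0933² + 0.3000² = 0.001600 + 0.000045 + 0.067600 + 0.090000 + 0.008705 + 0.090000 = 0.257950
B_3 = 1 / 0.257950 = 3.8767
Highest B → broadest niche (most generalist): species 4 (B = 4.61).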